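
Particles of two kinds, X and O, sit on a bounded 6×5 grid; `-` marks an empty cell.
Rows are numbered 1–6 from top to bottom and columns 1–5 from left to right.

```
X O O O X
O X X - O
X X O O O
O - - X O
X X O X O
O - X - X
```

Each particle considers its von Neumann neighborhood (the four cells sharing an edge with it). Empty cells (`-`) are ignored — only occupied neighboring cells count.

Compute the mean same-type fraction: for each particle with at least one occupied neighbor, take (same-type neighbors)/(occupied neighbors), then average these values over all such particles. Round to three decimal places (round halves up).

Row 1: (1,1)X 0/2 · (1,2)O 1/3 · (1,3)O 2/3 · (1,4)O 1/2 · (1,5)X 0/2
Row 2: (2,1)O 0/3 · (2,2)X 2/4 · (2,3)X 1/3 · (2,5)O 1/2
Row 3: (3,1)X 1/3 · (3,2)X 2/3 · (3,3)O 1/3 · (3,4)O 2/3 · (3,5)O 3/3
Row 4: (4,1)O 0/2 · (4,4)X 1/3 · (4,5)O 2/3
Row 5: (5,1)X 1/3 · (5,2)X 1/2 · (5,3)O 0/3 · (5,4)X 1/3 · (5,5)O 1/3
Row 6: (6,1)O 0/1 · (6,3)X 0/1 · (6,5)X 0/1
Sum over 25 particles: 0/2 + 1/3 + 2/3 + 1/2 + 0/2 + 0/3 + 2/4 + 1/3 + 1/2 + 1/3 + 2/3 + 1/3 + 2/3 + 3/3 + 0/2 + 1/3 + 2/3 + 1/3 + 1/2 + 0/3 + 1/3 + 1/3 + 0/1 + 0/1 + 0/1 = 25/3; mean = 25/3 ÷ 25 = 1/3 = 0.333333… → 0.333.

0.333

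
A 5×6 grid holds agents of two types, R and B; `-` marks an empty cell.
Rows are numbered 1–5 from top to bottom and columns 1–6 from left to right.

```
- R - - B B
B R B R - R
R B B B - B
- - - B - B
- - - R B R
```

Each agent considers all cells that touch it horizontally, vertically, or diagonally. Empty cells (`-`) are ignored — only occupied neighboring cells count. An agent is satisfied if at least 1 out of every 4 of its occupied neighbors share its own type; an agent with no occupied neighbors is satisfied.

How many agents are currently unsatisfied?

4

(1,2)R 1/3 satisfied
(1,5)B 1/3 satisfied
(1,6)B 1/2 satisfied
(2,1)B 1/4 satisfied
(2,2)R 2/6 satisfied
(2,3)B 3/6 satisfied
(2,4)R 0/4 not
(2,6)R 0/3 not
(3,1)R 1/3 satisfied
(3,2)B 3/5 satisfied
(3,3)B 4/6 satisfied
(3,4)B 3/4 satisfied
(3,6)B 1/2 satisfied
(4,4)B 3/4 satisfied
(4,6)B 2/3 satisfied
(5,4)R 0/2 not
(5,5)B 2/4 satisfied
(5,6)R 0/2 not
Unsatisfied: (2,4), (2,6), (5,4), (5,6) — 4 in total.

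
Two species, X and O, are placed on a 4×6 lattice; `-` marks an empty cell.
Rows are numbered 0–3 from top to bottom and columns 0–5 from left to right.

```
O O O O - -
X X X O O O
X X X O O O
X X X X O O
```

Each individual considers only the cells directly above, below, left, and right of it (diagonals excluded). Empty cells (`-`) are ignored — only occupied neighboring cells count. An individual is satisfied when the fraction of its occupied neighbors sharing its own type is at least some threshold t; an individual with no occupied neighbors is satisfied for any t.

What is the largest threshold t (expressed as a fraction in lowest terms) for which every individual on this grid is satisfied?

1/3

(0,0)O 1/2
(0,1)O 2/3
(0,2)O 2/3
(0,3)O 2/2
(1,0)X 2/3
(1,1)X 3/4
(1,2)X 2/4
(1,3)O 3/4
(1,4)O 3/3
(1,5)O 2/2
(2,0)X 3/3
(2,1)X 4/4
(2,2)X 3/4
(2,3)O 2/4
(2,4)O 4/4
(2,5)O 3/3
(3,0)X 2/2
(3,1)X 3/3
(3,2)X 3/3
(3,3)X 1/3
(3,4)O 2/3
(3,5)O 2/2
The smallest same-type fraction is 1/3 at (3,3), which reduces to 1/3. Any threshold above that leaves this individual unsatisfied.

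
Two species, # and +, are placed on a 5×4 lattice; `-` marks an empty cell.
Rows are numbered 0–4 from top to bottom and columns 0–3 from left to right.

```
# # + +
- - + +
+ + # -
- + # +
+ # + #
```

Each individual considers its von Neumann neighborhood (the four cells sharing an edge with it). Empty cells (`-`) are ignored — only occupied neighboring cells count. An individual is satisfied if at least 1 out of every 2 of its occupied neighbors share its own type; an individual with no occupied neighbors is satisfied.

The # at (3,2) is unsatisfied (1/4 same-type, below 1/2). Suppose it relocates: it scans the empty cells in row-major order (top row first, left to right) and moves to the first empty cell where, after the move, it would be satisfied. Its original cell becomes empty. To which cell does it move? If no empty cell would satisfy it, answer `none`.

Vacating (3,2). Empty cells in order:
  (1,0): 1/2 same-type → satisfied — stop here.

(1,0)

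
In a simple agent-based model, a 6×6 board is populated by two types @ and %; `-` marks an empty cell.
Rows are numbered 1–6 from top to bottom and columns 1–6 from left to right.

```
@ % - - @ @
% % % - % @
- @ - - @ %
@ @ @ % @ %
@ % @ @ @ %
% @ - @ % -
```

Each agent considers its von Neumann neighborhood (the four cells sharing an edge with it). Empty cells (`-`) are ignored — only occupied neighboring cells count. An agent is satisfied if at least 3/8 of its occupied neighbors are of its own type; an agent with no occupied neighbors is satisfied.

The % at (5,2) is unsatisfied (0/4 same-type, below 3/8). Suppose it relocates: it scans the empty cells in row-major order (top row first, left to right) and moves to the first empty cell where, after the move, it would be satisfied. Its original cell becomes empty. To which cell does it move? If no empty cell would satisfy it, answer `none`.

Vacating (5,2). Empty cells in order:
  (1,3): 2/2 same-type → satisfied — stop here.

(1,3)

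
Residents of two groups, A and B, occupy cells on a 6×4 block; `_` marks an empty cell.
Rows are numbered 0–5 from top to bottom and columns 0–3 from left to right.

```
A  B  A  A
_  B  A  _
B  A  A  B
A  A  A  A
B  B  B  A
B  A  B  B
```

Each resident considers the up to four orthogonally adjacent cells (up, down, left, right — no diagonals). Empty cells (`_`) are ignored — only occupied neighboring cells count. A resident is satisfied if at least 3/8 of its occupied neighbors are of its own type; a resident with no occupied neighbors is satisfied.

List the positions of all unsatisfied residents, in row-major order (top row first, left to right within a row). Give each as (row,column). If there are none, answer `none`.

Row 0: (0,0)A 0/1 not · (0,1)B 1/3 not · (0,2)A 2/3 satisfied · (0,3)A 1/1 satisfied
Row 1: (1,1)B 1/3 not · (1,2)A 2/3 satisfied
Row 2: (2,0)B 0/2 not · (2,1)A 2/4 satisfied · (2,2)A 3/4 satisfied · (2,3)B 0/2 not
Row 3: (3,0)A 1/3 not · (3,1)A 3/4 satisfied · (3,2)A 3/4 satisfied · (3,3)A 2/3 satisfied
Row 4: (4,0)B 2/3 satisfied · (4,1)B 2/4 satisfied · (4,2)B 2/4 satisfied · (4,3)A 1/3 not
Row 5: (5,0)B 1/2 satisfied · (5,1)A 0/3 not · (5,2)B 2/3 satisfied · (5,3)B 1/2 satisfied

(0,0), (0,1), (1,1), (2,0), (2,3), (3,0), (4,3), (5,1)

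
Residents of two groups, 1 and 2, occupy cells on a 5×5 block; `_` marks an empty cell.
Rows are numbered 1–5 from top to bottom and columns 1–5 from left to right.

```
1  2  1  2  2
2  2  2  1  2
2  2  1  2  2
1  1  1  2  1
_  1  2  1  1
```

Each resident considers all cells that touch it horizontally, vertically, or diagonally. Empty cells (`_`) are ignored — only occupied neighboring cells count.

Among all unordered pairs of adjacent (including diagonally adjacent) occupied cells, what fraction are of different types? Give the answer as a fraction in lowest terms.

34/69

Scan each occupied cell's neighbors to the right and below (and the two forward diagonals) so each pair is counted once.
Row 1: 1(1,1)–2(1,2)≠ 1(1,1)–2(2,1)≠ 1(1,1)–2(2,2)≠ 2(1,2)–1(1,3)≠ 2(1,2)–2(2,2)= 2(1,2)–2(2,3)= 2(1,2)–2(2,1)= 1(1,3)–2(1,4)≠ 1(1,3)–2(2,3)≠ 1(1,3)–1(2,4)= 1(1,3)–2(2,2)≠ 2(1,4)–2(1,5)= 2(1,4)–1(2,4)≠ 2(1,4)–2(2,5)= 2(1,4)–2(2,3)= 2(1,5)–2(2,5)= 2(1,5)–1(2,4)≠  → 9/17 unlike.
Row 2: 2(2,1)–2(2,2)= 2(2,1)–2(3,1)= 2(2,1)–2(3,2)= 2(2,2)–2(2,3)= 2(2,2)–2(3,2)= 2(2,2)–1(3,3)≠ 2(2,2)–2(3,1)= 2(2,3)–1(2,4)≠ 2(2,3)–1(3,3)≠ 2(2,3)–2(3,4)= 2(2,3)–2(3,2)= 1(2,4)–2(2,5)≠ 1(2,4)–2(3,4)≠ 1(2,4)–2(3,5)≠ 1(2,4)–1(3,3)= 2(2,5)–2(3,5)= 2(2,5)–2(3,4)=  → 6/17 unlike.
Row 3: 2(3,1)–2(3,2)= 2(3,1)–1(4,1)≠ 2(3,1)–1(4,2)≠ 2(3,2)–1(3,3)≠ 2(3,2)–1(4,2)≠ 2(3,2)–1(4,3)≠ 2(3,2)–1(4,1)≠ 1(3,3)–2(3,4)≠ 1(3,3)–1(4,3)= 1(3,3)–2(4,4)≠ 1(3,3)–1(4,2)= 2(3,4)–2(3,5)= 2(3,4)–2(4,4)= 2(3,4)–1(4,5)≠ 2(3,4)–1(4,3)≠ 2(3,5)–1(4,5)≠ 2(3,5)–2(4,4)=  → 11/17 unlike.
Row 4: 1(4,1)–1(4,2)= 1(4,1)–1(5,2)= 1(4,2)–1(4,3)= 1(4,2)–1(5,2)= 1(4,2)–2(5,3)≠ 1(4,3)–2(4,4)≠ 1(4,3)–2(5,3)≠ 1(4,3)–1(5,4)= 1(4,3)–1(5,2)= 2(4,4)–1(4,5)≠ 2(4,4)–1(5,4)≠ 2(4,4)–1(5,5)≠ 2(4,4)–2(5,3)= 1(4,5)–1(5,5)= 1(4,5)–1(5,4)=  → 6/15 unlike.
Row 5: 1(5,2)–2(5,3)≠ 2(5,3)–1(5,4)≠ 1(5,4)–1(5,5)=  → 2/3 unlike.
Total adjacent occupied pairs: 69; unlike-type pairs: 34.
34/69 is already in lowest terms.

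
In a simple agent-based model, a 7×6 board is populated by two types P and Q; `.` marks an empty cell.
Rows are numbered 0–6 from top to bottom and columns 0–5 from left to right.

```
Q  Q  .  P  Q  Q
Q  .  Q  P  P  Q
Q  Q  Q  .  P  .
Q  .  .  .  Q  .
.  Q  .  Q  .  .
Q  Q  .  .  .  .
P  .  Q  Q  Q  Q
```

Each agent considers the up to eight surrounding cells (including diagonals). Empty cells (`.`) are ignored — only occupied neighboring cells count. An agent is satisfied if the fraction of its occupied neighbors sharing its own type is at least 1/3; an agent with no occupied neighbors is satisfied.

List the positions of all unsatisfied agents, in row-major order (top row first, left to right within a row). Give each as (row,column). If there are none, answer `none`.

(6,0)

(0,0)Q 2/2 ok
(0,1)Q 3/3 ok
(0,3)P 2/4 ok
(0,4)Q 2/5 ok
(0,5)Q 2/3 ok
(1,0)Q 4/4 ok
(1,2)Q 3/5 ok
(1,3)P 3/6 ok
(1,4)P 3/6 ok
(1,5)Q 2/4 ok
(2,0)Q 3/3 ok
(2,1)Q 5/5 ok
(2,2)Q 2/3 ok
(2,4)P 2/4 ok
(3,0)Q 3/3 ok
(3,4)Q 1/2 ok
(4,1)Q 3/3 ok
(4,3)Q 1/1 ok
(5,0)Q 2/3 ok
(5,1)Q 3/4 ok
(6,0)P 0/2 unhappy
(6,2)Q 2/2 ok
(6,3)Q 2/2 ok
(6,4)Q 2/2 ok
(6,5)Q 1/1 ok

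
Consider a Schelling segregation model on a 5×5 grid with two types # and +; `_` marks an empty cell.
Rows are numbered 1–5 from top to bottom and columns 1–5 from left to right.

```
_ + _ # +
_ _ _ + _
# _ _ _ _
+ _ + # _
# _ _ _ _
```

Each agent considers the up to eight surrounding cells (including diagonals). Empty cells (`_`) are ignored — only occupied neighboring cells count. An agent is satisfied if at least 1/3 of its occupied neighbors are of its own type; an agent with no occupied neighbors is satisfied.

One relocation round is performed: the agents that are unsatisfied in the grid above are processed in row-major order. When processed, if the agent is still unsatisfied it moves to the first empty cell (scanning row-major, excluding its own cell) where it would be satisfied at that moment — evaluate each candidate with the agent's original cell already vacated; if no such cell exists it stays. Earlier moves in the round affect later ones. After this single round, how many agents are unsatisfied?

0

Initially unsatisfied (in order): (1,4), (3,1), (4,1), (4,3), (4,4), (5,1).
  (1,4) → (2,1).
  (3,1): now satisfied by earlier moves; stays.
  (4,1) → (1,1).
  (4,3) → (1,3).
  (4,4): now satisfied by earlier moves; stays.
  (5,1): now satisfied by earlier moves; stays.
Resulting grid:
+ + + _ +
# _ _ + _
# _ _ _ _
_ _ _ # _
# _ _ _ _
All satisfied now.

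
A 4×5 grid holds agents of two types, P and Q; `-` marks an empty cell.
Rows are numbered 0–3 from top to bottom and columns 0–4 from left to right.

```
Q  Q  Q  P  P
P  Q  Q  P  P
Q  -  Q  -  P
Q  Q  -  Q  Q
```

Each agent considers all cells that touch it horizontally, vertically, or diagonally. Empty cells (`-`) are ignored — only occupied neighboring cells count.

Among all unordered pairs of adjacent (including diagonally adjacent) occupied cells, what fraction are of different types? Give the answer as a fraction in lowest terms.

Scan each occupied cell's neighbors to the right and below (and the two forward diagonals) so each pair is counted once.
Row 0: Q(0,0)–Q(0,1)= Q(0,0)–P(1,0)≠ Q(0,0)–Q(1,1)= Q(0,1)–Q(0,2)= Q(0,1)–Q(1,1)= Q(0,1)–Q(1,2)= Q(0,1)–P(1,0)≠ Q(0,2)–P(0,3)≠ Q(0,2)–Q(1,2)= Q(0,2)–P(1,3)≠ Q(0,2)–Q(1,1)= P(0,3)–P(0,4)= P(0,3)–P(1,3)= P(0,3)–P(1,4)= P(0,3)–Q(1,2)≠ P(0,4)–P(1,4)= P(0,4)–P(1,3)=  → 5/17 unlike.
Row 1: P(1,0)–Q(1,1)≠ P(1,0)–Q(2,0)≠ Q(1,1)–Q(1,2)= Q(1,1)–Q(2,2)= Q(1,1)–Q(2,0)= Q(1,2)–P(1,3)≠ Q(1,2)–Q(2,2)= P(1,3)–P(1,4)= P(1,3)–P(2,4)= P(1,3)–Q(2,2)≠ P(1,4)–P(2,4)=  → 4/11 unlike.
Row 2: Q(2,0)–Q(3,0)= Q(2,0)–Q(3,1)= Q(2,2)–Q(3,3)= Q(2,2)–Q(3,1)= P(2,4)–Q(3,4)≠ P(2,4)–Q(3,3)≠  → 2/6 unlike.
Row 3: Q(3,0)–Q(3,1)= Q(3,3)–Q(3,4)=  → 0/2 unlike.
Total adjacent occupied pairs: 36; unlike-type pairs: 11.
11/36 is already in lowest terms.

11/36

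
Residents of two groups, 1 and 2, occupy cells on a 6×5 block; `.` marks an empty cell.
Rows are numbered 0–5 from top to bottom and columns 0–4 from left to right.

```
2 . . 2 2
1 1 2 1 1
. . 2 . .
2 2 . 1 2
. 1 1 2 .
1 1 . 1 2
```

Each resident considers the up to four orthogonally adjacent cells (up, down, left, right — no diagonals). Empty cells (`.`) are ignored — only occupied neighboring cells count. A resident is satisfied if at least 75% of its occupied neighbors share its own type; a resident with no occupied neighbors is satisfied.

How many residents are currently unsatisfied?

Row 0: (0,0)2 0/1 ✗ · (0,3)2 1/2 ✗ · (0,4)2 1/2 ✗
Row 1: (1,0)1 1/2 ✗ · (1,1)1 1/2 ✗ · (1,2)2 1/3 ✗ · (1,3)1 1/3 ✗ · (1,4)1 1/2 ✗
Row 2: (2,2)2 1/1 ✓
Row 3: (3,0)2 1/1 ✓ · (3,1)2 1/2 ✗ · (3,3)1 0/2 ✗ · (3,4)2 0/1 ✗
Row 4: (4,1)1 2/3 ✗ · (4,2)1 1/2 ✗ · (4,3)2 0/3 ✗
Row 5: (5,0)1 1/1 ✓ · (5,1)1 2/2 ✓ · (5,3)1 0/2 ✗ · (5,4)2 0/1 ✗
Unsatisfied: (0,0), (0,3), (0,4), (1,0), (1,1), (1,2), (1,3), (1,4), (3,1), (3,3), (3,4), (4,1), (4,2), (4,3), (5,3), (5,4) — 16 in total.

16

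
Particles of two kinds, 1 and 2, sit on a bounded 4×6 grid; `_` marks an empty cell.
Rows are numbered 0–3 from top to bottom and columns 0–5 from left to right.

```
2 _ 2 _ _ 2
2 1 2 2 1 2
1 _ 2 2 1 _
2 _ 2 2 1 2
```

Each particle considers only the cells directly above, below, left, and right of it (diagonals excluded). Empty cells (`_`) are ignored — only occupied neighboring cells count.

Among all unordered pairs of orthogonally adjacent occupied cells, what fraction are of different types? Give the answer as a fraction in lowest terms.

3/7

Scan each occupied cell's neighbors to the right and below so each pair is counted once.
Row 0: 2(0,0)–2(1,0)= 2(0,2)–2(1,2)= 2(0,5)–2(1,5)=  → 0/3 unlike.
Row 1: 2(1,0)–1(1,1)≠ 2(1,0)–1(2,0)≠ 1(1,1)–2(1,2)≠ 2(1,2)–2(1,3)= 2(1,2)–2(2,2)= 2(1,3)–1(1,4)≠ 2(1,3)–2(2,3)= 1(1,4)–2(1,5)≠ 1(1,4)–1(2,4)=  → 5/9 unlike.
Row 2: 1(2,0)–2(3,0)≠ 2(2,2)–2(2,3)= 2(2,2)–2(3,2)= 2(2,3)–1(2,4)≠ 2(2,3)–2(3,3)= 1(2,4)–1(3,4)=  → 2/6 unlike.
Row 3: 2(3,2)–2(3,3)= 2(3,3)–1(3,4)≠ 1(3,4)–2(3,5)≠  → 2/3 unlike.
Total adjacent occupied pairs: 21; unlike-type pairs: 9.
9/21 reduces to 3/7.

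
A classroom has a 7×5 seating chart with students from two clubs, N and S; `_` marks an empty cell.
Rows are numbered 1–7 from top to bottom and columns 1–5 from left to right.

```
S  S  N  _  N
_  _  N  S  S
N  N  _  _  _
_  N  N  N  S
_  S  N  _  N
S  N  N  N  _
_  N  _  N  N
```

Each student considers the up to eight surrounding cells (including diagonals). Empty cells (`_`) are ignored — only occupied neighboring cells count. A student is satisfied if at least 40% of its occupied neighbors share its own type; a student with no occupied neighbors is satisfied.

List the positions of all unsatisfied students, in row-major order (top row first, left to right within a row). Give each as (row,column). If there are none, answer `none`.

(1,2), (1,3), (1,5), (2,4), (4,5), (5,2), (6,1)

Row 1: (1,1)S 1/1 ✓ · (1,2)S 1/3 ✗ · (1,3)N 1/3 ✗ · (1,5)N 0/2 ✗
Row 2: (2,3)N 2/4 ✓ · (2,4)S 1/4 ✗ · (2,5)S 1/2 ✓
Row 3: (3,1)N 2/2 ✓ · (3,2)N 4/4 ✓
Row 4: (4,2)N 4/5 ✓ · (4,3)N 4/5 ✓ · (4,4)N 3/4 ✓ · (4,5)S 0/2 ✗
Row 5: (5,2)S 1/6 ✗ · (5,3)N 6/7 ✓ · (5,5)N 2/3 ✓
Row 6: (6,1)S 1/3 ✗ · (6,2)N 3/5 ✓ · (6,3)N 5/6 ✓ · (6,4)N 5/5 ✓
Row 7: (7,2)N 2/3 ✓ · (7,4)N 3/3 ✓ · (7,5)N 2/2 ✓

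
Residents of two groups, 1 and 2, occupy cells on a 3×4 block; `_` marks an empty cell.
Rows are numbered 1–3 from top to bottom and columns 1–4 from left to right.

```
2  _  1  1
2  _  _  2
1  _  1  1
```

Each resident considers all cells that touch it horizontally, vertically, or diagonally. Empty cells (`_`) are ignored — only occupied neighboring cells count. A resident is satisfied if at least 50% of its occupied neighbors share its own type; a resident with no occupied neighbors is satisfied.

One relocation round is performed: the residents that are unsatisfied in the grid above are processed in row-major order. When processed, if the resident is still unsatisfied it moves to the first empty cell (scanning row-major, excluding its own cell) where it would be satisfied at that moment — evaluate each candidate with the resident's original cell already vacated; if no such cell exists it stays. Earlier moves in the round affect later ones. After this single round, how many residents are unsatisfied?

0

Initially unsatisfied (in order): (2,4), (3,1).
  (2,4) → (1,2).
  (3,1) → (2,3).
Resulting grid:
2 2 1 1
2 _ 1 _
_ _ 1 1
All satisfied now.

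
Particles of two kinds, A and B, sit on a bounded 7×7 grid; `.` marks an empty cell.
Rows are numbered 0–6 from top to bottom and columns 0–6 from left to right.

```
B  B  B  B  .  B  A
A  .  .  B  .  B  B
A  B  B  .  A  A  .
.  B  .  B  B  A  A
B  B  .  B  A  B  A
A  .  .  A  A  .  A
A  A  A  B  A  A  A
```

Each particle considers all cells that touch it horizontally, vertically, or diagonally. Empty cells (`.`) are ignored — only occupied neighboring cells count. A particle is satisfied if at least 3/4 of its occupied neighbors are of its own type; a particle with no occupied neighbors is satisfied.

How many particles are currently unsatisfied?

(0,0)B 1/2 unhappy
(0,1)B 2/3 unhappy
(0,2)B 3/3 ok
(0,3)B 2/2 ok
(0,5)B 2/3 unhappy
(0,6)A 0/3 unhappy
(1,0)A 1/4 unhappy
(1,3)B 3/4 ok
(1,5)B 2/5 unhappy
(1,6)B 2/4 unhappy
(2,0)A 1/3 unhappy
(2,1)B 2/4 unhappy
(2,2)B 4/4 ok
(2,4)A 2/6 unhappy
(2,5)A 3/6 unhappy
(3,1)B 4/5 ok
(3,3)B 3/5 unhappy
(3,4)B 3/7 unhappy
(3,5)A 5/7 unhappy
(3,6)A 3/4 ok
(4,0)B 2/3 unhappy
(4,1)B 2/3 unhappy
(4,3)B 2/5 unhappy
(4,4)A 3/7 unhappy
(4,5)B 1/7 unhappy
(4,6)A 3/4 ok
(5,0)A 2/4 unhappy
(5,3)A 4/6 unhappy
(5,4)A 4/7 unhappy
(5,6)A 3/4 ok
(6,0)A 2/2 ok
(6,1)A 3/3 ok
(6,2)A 2/3 unhappy
(6,3)B 0/4 unhappy
(6,4)A 3/4 ok
(6,5)A 4/4 ok
(6,6)A 2/2 ok
Unsatisfied: (0,0), (0,1), (0,5), (0,6), (1,0), (1,5), (1,6), (2,0), (2,1), (2,4), (2,5), (3,3), (3,4), (3,5), (4,0), (4,1), (4,3), (4,4), (4,5), (5,0), (5,3), (5,4), (6,2), (6,3) — 24 in total.

24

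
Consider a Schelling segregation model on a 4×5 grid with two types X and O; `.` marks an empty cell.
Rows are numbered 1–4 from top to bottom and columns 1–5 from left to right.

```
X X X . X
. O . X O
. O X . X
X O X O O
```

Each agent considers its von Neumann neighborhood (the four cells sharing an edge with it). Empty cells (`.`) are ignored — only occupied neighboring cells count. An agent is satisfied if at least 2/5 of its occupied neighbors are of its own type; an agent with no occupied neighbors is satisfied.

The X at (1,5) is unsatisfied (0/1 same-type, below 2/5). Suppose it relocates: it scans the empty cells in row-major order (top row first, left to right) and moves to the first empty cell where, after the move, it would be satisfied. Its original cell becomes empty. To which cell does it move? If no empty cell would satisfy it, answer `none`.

(1,4)

Vacating (1,5). Empty cells in order:
  (1,4): 2/2 same-type → satisfied — stop here.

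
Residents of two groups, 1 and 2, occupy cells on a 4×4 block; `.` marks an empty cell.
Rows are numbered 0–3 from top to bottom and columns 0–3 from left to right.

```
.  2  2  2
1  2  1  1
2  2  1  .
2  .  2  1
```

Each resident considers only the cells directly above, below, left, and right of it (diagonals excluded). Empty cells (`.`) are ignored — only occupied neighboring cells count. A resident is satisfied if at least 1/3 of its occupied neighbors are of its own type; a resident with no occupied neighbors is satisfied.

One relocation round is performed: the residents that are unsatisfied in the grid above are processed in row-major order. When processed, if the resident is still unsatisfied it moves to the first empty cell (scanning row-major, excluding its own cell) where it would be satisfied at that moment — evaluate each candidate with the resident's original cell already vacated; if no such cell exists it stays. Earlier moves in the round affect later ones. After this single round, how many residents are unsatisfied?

0

Initially unsatisfied (in order): (1,0), (3,2), (3,3).
  (1,0) → (2,3).
  (3,2) → (0,0).
  (3,3): now satisfied by earlier moves; stays.
Resulting grid:
2 2 2 2
. 2 1 1
2 2 1 1
2 . . 1
All satisfied now.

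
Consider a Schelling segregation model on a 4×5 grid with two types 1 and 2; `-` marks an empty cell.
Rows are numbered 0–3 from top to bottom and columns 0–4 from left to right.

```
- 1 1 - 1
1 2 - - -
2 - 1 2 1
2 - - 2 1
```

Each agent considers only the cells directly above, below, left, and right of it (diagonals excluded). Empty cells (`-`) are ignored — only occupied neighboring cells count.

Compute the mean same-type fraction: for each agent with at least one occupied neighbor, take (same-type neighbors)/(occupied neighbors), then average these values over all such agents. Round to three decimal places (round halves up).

0.439

Row 0: (0,1)1 1/2 · (0,2)1 1/1 · (0,4)1 — no occupied neighbors
Row 1: (1,0)1 0/2 · (1,1)2 0/2
Row 2: (2,0)2 1/2 · (2,2)1 0/1 · (2,3)2 1/3 · (2,4)1 1/2
Row 3: (3,0)2 1/1 · (3,3)2 1/2 · (3,4)1 1/2
Sum over 11 agents: 1/2 + 1/1 + 0/2 + 0/2 + 1/2 + 0/1 + 1/3 + 1/2 + 1/1 + 1/2 + 1/2 = 29/6; mean = 29/6 ÷ 11 = 29/66 = 0.439393… → 0.439.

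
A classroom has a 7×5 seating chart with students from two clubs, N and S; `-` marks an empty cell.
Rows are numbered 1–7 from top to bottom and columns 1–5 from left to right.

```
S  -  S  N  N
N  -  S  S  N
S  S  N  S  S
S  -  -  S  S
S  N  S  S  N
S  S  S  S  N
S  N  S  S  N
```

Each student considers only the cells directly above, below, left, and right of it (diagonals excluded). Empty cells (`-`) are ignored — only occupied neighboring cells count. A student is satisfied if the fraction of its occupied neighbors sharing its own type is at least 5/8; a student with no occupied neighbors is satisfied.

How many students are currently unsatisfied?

14

(1,1)S 0/1 not
(1,3)S 1/2 not
(1,4)N 1/3 not
(1,5)N 2/2 satisfied
(2,1)N 0/2 not
(2,3)S 2/3 satisfied
(2,4)S 2/4 not
(2,5)N 1/3 not
(3,1)S 2/3 satisfied
(3,2)S 1/2 not
(3,3)N 0/3 not
(3,4)S 3/4 satisfied
(3,5)S 2/3 satisfied
(4,1)S 2/2 satisfied
(4,4)S 3/3 satisfied
(4,5)S 2/3 satisfied
(5,1)S 2/3 satisfied
(5,2)N 0/3 not
(5,3)S 2/3 satisfied
(5,4)S 3/4 satisfied
(5,5)N 1/3 not
(6,1)S 3/3 satisfied
(6,2)S 2/4 not
(6,3)S 4/4 satisfied
(6,4)S 3/4 satisfied
(6,5)N 2/3 satisfied
(7,1)S 1/2 not
(7,2)N 0/3 not
(7,3)S 2/3 satisfied
(7,4)S 2/3 satisfied
(7,5)N 1/2 not
Unsatisfied: (1,1), (1,3), (1,4), (2,1), (2,4), (2,5), (3,2), (3,3), (5,2), (5,5), (6,2), (7,1), (7,2), (7,5) — 14 in total.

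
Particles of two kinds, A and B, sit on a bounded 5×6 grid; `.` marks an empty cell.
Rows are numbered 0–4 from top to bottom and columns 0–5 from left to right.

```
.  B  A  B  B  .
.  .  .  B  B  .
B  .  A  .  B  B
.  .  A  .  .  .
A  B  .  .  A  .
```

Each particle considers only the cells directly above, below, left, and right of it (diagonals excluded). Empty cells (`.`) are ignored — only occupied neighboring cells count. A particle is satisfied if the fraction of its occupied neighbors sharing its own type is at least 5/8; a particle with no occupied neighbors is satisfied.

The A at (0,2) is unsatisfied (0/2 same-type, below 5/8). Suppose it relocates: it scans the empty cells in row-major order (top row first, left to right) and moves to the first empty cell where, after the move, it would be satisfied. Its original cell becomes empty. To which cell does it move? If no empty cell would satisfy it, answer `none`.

Vacating (0,2). Empty cells in order:
  (0,0): 0/1 same-type → still unsatisfied.
  (0,5): 0/1 same-type → still unsatisfied.
  (1,0): 0/1 same-type → still unsatisfied.
  (1,1): 0/1 same-type → still unsatisfied.
  (1,2): 1/2 same-type → still unsatisfied.
  (1,5): 0/2 same-type → still unsatisfied.
  (2,1): 1/2 same-type → still unsatisfied.
  (2,3): 1/3 same-type → still unsatisfied.
  (3,0): 1/2 same-type → still unsatisfied.
  (3,1): 1/2 same-type → still unsatisfied.
  (3,3): 1/1 same-type → satisfied — stop here.

(3,3)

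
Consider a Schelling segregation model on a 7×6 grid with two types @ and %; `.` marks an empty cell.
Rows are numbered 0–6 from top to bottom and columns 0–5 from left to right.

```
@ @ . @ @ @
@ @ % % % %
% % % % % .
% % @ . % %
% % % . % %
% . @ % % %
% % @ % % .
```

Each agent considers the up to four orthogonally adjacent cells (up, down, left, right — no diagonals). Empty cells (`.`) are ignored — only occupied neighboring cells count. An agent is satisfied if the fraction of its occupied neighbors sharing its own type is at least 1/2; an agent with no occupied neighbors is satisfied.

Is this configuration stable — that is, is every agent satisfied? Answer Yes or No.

No

Row 0: (0,0)@ 2/2 satisfied · (0,1)@ 2/2 satisfied · (0,3)@ 1/2 satisfied · (0,4)@ 2/3 satisfied · (0,5)@ 1/2 satisfied
Row 1: (1,0)@ 2/3 satisfied · (1,1)@ 2/4 satisfied · (1,2)% 2/3 satisfied · (1,3)% 3/4 satisfied · (1,4)% 3/4 satisfied · (1,5)% 1/2 satisfied
Row 2: (2,0)% 2/3 satisfied · (2,1)% 3/4 satisfied · (2,2)% 3/4 satisfied · (2,3)% 3/3 satisfied · (2,4)% 3/3 satisfied
Row 3: (3,0)% 3/3 satisfied · (3,1)% 3/4 satisfied · (3,2)@ 0/3 not · (3,4)% 3/3 satisfied · (3,5)% 2/2 satisfied
Row 4: (4,0)% 3/3 satisfied · (4,1)% 3/3 satisfied · (4,2)% 1/3 not · (4,4)% 3/3 satisfied · (4,5)% 3/3 satisfied
Row 5: (5,0)% 2/2 satisfied · (5,2)@ 1/3 not · (5,3)% 2/3 satisfied · (5,4)% 4/4 satisfied · (5,5)% 2/2 satisfied
Row 6: (6,0)% 2/2 satisfied · (6,1)% 1/2 satisfied · (6,2)@ 1/3 not · (6,3)% 2/3 satisfied · (6,4)% 2/2 satisfied
For instance (3,2) has only 0/3 same-type neighbors, below 1/2.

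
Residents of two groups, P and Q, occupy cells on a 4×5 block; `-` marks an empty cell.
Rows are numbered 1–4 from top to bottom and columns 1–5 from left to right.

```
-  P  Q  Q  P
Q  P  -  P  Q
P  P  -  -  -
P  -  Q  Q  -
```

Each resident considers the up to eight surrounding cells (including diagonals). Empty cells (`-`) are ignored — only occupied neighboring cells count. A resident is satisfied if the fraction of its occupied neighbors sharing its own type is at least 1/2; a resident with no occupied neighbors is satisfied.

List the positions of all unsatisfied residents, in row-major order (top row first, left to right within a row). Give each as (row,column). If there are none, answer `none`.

(1,2), (1,3), (1,5), (2,1), (2,4), (2,5)

(1,2)P 1/3 unhappy
(1,3)Q 1/4 unhappy
(1,4)Q 2/4 ok
(1,5)P 1/3 unhappy
(2,1)Q 0/4 unhappy
(2,2)P 3/5 ok
(2,4)P 1/4 unhappy
(2,5)Q 1/3 unhappy
(3,1)P 3/4 ok
(3,2)P 3/5 ok
(4,1)P 2/2 ok
(4,3)Q 1/2 ok
(4,4)Q 1/1 ok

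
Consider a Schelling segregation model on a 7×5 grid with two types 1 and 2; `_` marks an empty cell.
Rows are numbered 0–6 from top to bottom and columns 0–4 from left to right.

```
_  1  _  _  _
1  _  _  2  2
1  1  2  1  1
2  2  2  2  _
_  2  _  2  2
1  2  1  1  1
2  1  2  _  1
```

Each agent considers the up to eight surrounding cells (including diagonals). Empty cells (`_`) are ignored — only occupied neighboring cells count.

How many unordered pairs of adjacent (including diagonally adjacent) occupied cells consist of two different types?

Scan each occupied cell's neighbors to the right and below (and the two forward diagonals) so each pair is counted once.
From row 0: 0 unlike of 1 pairs (running 0/1).
From row 1: 4 unlike of 8 pairs (running 4/9).
From row 2: 10 unlike of 15 pairs (running 14/24).
From row 3: 0 unlike of 9 pairs (running 14/33).
From row 4: 7 unlike of 9 pairs (running 21/42).
From row 5: 6 unlike of 14 pairs (running 27/56).
From row 6: 2 unlike of 2 pairs (running 29/58).
Total adjacent occupied pairs: 58; unlike-type pairs: 29.

29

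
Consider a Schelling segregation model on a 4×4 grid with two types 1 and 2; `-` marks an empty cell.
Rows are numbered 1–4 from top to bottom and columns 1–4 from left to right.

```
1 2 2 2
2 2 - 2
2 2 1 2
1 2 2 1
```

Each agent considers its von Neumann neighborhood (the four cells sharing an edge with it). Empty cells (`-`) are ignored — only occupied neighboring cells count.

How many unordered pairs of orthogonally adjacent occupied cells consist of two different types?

9

Scan each occupied cell's neighbors to the right and below so each pair is counted once.
Row 1: 1(1,1)–2(1,2)≠ 1(1,1)–2(2,1)≠ 2(1,2)–2(1,3)= 2(1,2)–2(2,2)= 2(1,3)–2(1,4)= 2(1,4)–2(2,4)=  → 2/6 unlike.
Row 2: 2(2,1)–2(2,2)= 2(2,1)–2(3,1)= 2(2,2)–2(3,2)= 2(2,4)–2(3,4)=  → 0/4 unlike.
Row 3: 2(3,1)–2(3,2)= 2(3,1)–1(4,1)≠ 2(3,2)–1(3,3)≠ 2(3,2)–2(4,2)= 1(3,3)–2(3,4)≠ 1(3,3)–2(4,3)≠ 2(3,4)–1(4,4)≠  → 5/7 unlike.
Row 4: 1(4,1)–2(4,2)≠ 2(4,2)–2(4,3)= 2(4,3)–1(4,4)≠  → 2/3 unlike.
Total adjacent occupied pairs: 20; unlike-type pairs: 9.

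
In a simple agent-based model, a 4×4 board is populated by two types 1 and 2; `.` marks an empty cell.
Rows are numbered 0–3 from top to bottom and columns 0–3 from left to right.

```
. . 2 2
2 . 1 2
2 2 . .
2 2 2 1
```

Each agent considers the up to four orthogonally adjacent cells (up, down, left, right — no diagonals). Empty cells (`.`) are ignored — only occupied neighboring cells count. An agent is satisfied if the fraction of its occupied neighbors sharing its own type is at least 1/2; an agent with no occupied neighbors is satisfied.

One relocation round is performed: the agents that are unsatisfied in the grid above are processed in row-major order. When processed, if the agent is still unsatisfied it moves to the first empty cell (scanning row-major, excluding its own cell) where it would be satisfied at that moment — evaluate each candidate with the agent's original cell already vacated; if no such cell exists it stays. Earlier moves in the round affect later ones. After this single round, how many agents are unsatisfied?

0

Initially unsatisfied (in order): (1,2), (3,3).
  (1,2) → (2,3).
  (3,3): now satisfied by earlier moves; stays.
Resulting grid:
. . 2 2
2 . . 2
2 2 . 1
2 2 2 1
All satisfied now.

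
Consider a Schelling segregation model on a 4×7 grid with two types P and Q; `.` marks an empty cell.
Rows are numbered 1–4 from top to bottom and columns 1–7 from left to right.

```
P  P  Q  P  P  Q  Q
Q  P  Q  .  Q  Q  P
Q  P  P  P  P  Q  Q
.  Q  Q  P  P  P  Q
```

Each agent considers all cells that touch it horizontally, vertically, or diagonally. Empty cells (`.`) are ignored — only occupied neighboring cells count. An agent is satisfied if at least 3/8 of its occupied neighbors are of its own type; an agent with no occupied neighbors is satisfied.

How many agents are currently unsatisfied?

8

Row 1: (1,1)P 2/3 ok · (1,2)P 2/5 ok · (1,3)Q 1/4 unhappy · (1,4)P 1/4 unhappy · (1,5)P 1/4 unhappy · (1,6)Q 3/5 ok · (1,7)Q 2/3 ok
Row 2: (2,1)Q 1/5 unhappy · (2,2)P 4/8 ok · (2,3)Q 1/7 unhappy · (2,5)Q 3/7 ok · (2,6)Q 5/8 ok · (2,7)P 0/5 unhappy
Row 3: (3,1)Q 2/4 ok · (3,2)P 2/7 unhappy · (3,3)P 4/7 ok · (3,4)P 4/7 ok · (3,5)P 4/7 ok · (3,6)Q 4/8 ok · (3,7)Q 3/5 ok
Row 4: (4,2)Q 2/4 ok · (4,3)Q 1/5 unhappy · (4,4)P 4/5 ok · (4,5)P 4/5 ok · (4,6)P 2/5 ok · (4,7)Q 2/3 ok
Unsatisfied: (1,3), (1,4), (1,5), (2,1), (2,3), (2,7), (3,2), (4,3) — 8 in total.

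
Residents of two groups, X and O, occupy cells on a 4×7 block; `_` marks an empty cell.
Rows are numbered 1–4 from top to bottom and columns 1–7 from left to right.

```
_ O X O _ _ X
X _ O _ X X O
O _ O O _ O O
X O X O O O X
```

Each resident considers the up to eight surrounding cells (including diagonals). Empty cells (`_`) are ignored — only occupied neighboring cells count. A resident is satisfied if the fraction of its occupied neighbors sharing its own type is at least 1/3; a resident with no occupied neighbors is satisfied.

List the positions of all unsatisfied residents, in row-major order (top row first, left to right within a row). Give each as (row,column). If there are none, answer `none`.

(1,3), (2,1), (2,5), (4,1), (4,3), (4,7)

(1,2)O 1/3 ok
(1,3)X 0/3 unhappy
(1,4)O 1/3 ok
(1,7)X 1/2 ok
(2,1)X 0/2 unhappy
(2,3)O 4/5 ok
(2,5)X 1/4 unhappy
(2,6)X 2/5 ok
(2,7)O 2/4 ok
(3,1)O 1/3 ok
(3,3)O 4/5 ok
(3,4)O 4/6 ok
(3,6)O 4/7 ok
(3,7)O 3/5 ok
(4,1)X 0/2 unhappy
(4,2)O 2/4 ok
(4,3)X 0/4 unhappy
(4,4)O 3/4 ok
(4,5)O 4/4 ok
(4,6)O 3/4 ok
(4,7)X 0/3 unhappy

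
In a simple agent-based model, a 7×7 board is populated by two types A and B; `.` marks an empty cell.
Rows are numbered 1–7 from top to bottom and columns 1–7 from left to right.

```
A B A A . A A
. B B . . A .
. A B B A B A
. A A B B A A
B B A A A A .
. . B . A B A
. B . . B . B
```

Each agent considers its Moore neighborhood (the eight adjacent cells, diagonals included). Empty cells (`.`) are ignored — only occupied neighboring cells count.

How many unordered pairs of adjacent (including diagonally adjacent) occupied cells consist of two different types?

40

Scan each occupied cell's neighbors to the right and below (and the two forward diagonals) so each pair is counted once.
From row 1: 6 unlike of 12 pairs (running 6/12).
From row 2: 3 unlike of 9 pairs (running 9/21).
From row 3: 11 unlike of 21 pairs (running 20/42).
From row 4: 11 unlike of 20 pairs (running 31/62).
From row 5: 5 unlike of 14 pairs (running 36/76).
From row 6: 4 unlike of 7 pairs (running 40/83).
Total adjacent occupied pairs: 83; unlike-type pairs: 40.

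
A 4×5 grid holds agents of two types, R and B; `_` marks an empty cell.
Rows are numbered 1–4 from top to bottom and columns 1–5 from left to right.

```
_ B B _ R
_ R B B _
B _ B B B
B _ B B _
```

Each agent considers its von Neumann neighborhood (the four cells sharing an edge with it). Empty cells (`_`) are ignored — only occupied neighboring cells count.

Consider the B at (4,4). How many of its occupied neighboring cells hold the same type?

Occupied neighbors of (4,4): (3,4)=B, (4,3)=B.
Same type (B): 2 of 2.

2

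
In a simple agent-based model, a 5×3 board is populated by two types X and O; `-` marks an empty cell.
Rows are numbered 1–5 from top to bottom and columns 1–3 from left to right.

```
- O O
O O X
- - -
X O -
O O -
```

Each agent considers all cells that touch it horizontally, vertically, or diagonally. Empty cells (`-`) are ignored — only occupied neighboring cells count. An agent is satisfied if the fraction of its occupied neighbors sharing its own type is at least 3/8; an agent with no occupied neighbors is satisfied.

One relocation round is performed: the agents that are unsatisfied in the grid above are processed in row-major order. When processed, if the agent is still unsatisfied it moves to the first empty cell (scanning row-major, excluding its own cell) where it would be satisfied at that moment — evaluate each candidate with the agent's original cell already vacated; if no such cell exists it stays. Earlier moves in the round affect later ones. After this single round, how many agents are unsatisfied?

Initially unsatisfied (in order): (2,3), (4,1).
  (2,3): no empty cell satisfies it; stays.
  (4,1): no empty cell satisfies it; stays.
Resulting grid:
- O O
O O X
- - -
X O -
O O -
Unsatisfied now: (2,3), (4,1).

2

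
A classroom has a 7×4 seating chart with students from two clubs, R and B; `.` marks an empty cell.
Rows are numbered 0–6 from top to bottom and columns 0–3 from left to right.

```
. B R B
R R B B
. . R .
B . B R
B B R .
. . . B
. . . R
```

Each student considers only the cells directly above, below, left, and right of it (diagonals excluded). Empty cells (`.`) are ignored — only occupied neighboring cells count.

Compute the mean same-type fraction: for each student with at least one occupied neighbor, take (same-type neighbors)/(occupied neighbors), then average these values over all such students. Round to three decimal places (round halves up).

0.349

(0,1)B 0/2
(0,2)R 0/3
(0,3)B 1/2
(1,0)R 1/1
(1,1)R 1/3
(1,2)B 1/4
(1,3)B 2/2
(2,2)R 0/2
(3,0)B 1/1
(3,2)B 0/3
(3,3)R 0/1
(4,0)B 2/2
(4,1)B 1/2
(4,2)R 0/2
(5,3)B 0/1
(6,3)R 0/1
Sum over 16 students: 0/2 + 0/3 + 1/2 + 1/1 + 1/3 + 1/4 + 2/2 + 0/2 + 1/1 + 0/3 + 0/1 + 2/2 + 1/2 + 0/2 + 0/1 + 0/1 = 67/12; mean = 67/12 ÷ 16 = 67/192 = 0.348958… → 0.349.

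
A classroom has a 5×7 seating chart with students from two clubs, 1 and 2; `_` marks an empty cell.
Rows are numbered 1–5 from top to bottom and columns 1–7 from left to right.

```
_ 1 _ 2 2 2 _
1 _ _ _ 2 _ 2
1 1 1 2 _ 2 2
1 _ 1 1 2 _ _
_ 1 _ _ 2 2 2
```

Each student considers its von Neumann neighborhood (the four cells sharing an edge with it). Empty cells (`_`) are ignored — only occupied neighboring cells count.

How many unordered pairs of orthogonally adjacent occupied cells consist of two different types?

3

Scan each occupied cell's neighbors to the right and below so each pair is counted once.
Row 1: 2(1,4)–2(1,5)= 2(1,5)–2(1,6)= 2(1,5)–2(2,5)=  → 0/3 unlike.
Row 2: 1(2,1)–1(3,1)= 2(2,7)–2(3,7)=  → 0/2 unlike.
Row 3: 1(3,1)–1(3,2)= 1(3,1)–1(4,1)= 1(3,2)–1(3,3)= 1(3,3)–2(3,4)≠ 1(3,3)–1(4,3)= 2(3,4)–1(4,4)≠ 2(3,6)–2(3,7)=  → 2/7 unlike.
Row 4: 1(4,3)–1(4,4)= 1(4,4)–2(4,5)≠ 2(4,5)–2(5,5)=  → 1/3 unlike.
Row 5: 2(5,5)–2(5,6)= 2(5,6)–2(5,7)=  → 0/2 unlike.
Total adjacent occupied pairs: 17; unlike-type pairs: 3.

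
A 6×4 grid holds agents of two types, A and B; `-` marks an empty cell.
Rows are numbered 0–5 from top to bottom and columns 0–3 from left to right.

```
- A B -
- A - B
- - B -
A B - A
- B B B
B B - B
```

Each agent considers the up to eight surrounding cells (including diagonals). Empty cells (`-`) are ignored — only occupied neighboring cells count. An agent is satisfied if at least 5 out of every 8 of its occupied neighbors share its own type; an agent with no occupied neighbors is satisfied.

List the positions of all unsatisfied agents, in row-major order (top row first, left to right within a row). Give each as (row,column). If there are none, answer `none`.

(0,1), (0,2), (1,1), (2,2), (3,0), (3,3)

Row 0: (0,1)A 1/2 unhappy · (0,2)B 1/3 unhappy
Row 1: (1,1)A 1/3 unhappy · (1,3)B 2/2 ok
Row 2: (2,2)B 2/4 unhappy
Row 3: (3,0)A 0/2 unhappy · (3,1)B 3/4 ok · (3,3)A 0/3 unhappy
Row 4: (4,1)B 4/5 ok · (4,2)B 5/6 ok · (4,3)B 2/3 ok
Row 5: (5,0)B 2/2 ok · (5,1)B 3/3 ok · (5,3)B 2/2 ok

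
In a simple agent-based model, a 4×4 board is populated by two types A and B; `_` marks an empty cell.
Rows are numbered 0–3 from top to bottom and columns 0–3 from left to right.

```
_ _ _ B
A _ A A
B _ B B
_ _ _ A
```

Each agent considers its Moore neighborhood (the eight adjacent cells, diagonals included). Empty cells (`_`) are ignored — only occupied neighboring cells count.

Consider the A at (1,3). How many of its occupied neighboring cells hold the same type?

Occupied neighbors of (1,3): (0,3)=B, (1,2)=A, (2,2)=B, (2,3)=B.
Same type (A): 1 of 4.

1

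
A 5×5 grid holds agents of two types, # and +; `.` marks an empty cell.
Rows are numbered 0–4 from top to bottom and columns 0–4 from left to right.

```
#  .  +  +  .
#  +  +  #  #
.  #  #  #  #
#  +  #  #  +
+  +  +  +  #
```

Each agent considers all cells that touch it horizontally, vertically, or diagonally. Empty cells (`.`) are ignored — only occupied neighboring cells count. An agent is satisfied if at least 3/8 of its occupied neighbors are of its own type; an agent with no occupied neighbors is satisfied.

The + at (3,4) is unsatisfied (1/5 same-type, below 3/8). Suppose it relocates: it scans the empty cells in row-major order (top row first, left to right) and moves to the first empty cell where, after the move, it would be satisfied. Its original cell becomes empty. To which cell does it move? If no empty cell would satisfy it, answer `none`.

Vacating (3,4). Empty cells in order:
  (0,1): 3/5 same-type → satisfied — stop here.

(0,1)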